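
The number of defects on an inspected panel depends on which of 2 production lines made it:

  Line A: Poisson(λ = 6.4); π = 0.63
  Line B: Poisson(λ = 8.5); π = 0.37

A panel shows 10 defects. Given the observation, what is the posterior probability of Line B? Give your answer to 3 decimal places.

The responsibility of component k is P(Z=k) f_k(x) divided by Σ_j P(Z=j) f_j(x).
Component likelihoods at x = 10 defects:
  L_A = e^(−6.4)·6.4^10/10! = 0.05279
  L_B = e^(−8.5)·8.5^10/10! = 0.110388
Multiply by the mixture weights:
  P(Z=A)·L_A = 0.63 × 0.05279 = 0.0332577
  P(Z=B)·L_B = 0.37 × 0.110388 = 0.0408437
Marginal: 0.0332577 + 0.0408437 = 0.0741014
P(Line B | data) = 0.0408437 / 0.0741014 ≈ 0.551

0.551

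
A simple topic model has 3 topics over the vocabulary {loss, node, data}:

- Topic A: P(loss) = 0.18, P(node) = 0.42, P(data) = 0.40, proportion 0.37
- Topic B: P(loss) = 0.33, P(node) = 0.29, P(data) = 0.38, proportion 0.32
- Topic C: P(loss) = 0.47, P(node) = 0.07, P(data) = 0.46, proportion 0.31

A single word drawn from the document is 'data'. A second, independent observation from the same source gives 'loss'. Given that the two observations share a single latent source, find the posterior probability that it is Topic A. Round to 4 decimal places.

0.1991

P(component k | x) = w_k·f_k(x) / marginal(x), where marginal(x) = Σ_j w_j·f_j(x).
Since both observations come from the same component, the likelihood for component k is f_k(x₁)·f_k(x₂).
  p_A = [P(data | comp) = 0.40] × [0.18] = 0.072
  p_B = [P(data | comp) = 0.38] × [0.33] = 0.1254
  p_C = [P(data | comp) = 0.46] × [0.47] = 0.2162
Prior × likelihood for each component:
  w_A·p_A = 0.37 × 0.072 = 0.02664
  w_B·p_B = 0.32 × 0.1254 = 0.040128
  w_C·p_C = 0.31 × 0.2162 = 0.067022
Evidence: 0.02664 + 0.040128 + 0.067022 = 0.13379
P(Topic A | x) ≈ 0.1991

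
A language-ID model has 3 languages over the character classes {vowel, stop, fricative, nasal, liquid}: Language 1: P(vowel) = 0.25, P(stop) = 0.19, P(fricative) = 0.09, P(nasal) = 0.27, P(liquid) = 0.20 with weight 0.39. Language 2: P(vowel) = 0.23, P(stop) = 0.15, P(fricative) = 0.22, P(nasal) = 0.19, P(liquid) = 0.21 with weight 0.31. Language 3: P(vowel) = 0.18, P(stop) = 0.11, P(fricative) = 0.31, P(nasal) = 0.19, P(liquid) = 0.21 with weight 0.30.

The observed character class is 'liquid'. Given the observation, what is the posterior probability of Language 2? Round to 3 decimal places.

Apply Bayes' rule: the posterior for each component is proportional to its prior times its likelihood at x.
Evaluate each component's likelihood at the observed value:
  p_1 = P(liquid | comp) = 0.20
  p_2 = P(liquid | comp) = 0.21
  p_3 = P(liquid | comp) = 0.21
Multiply by the mixture weights:
  P(Z=1)·p_1 = 0.39 × 0.2 = 0.078
  P(Z=2)·p_2 = 0.31 × 0.21 = 0.0651
  P(Z=3)·p_3 = 0.30 × 0.21 = 0.063
Evidence: 0.078 + 0.0651 + 0.063 = 0.2061
Responsibility of Language 2: 0.0651 / 0.2061 ≈ 0.316

0.316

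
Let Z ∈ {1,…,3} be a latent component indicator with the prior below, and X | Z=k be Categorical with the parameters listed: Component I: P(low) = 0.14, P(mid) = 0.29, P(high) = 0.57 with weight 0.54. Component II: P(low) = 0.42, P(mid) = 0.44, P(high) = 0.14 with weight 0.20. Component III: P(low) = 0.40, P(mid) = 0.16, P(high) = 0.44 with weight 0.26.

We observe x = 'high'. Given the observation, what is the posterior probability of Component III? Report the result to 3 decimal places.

0.254

Apply Bayes' rule: the posterior for each component is proportional to its prior times its likelihood at x.
Categorical probabilities:
  L_I = P(high | comp) = 0.57
  L_II = P(high | comp) = 0.14
  L_III = P(high | comp) = 0.44
Weight by the priors:
  π_I·L_I = 0.54 × 0.57 = 0.3078
  π_II·L_II = 0.20 × 0.14 = 0.028
  π_III·L_III = 0.26 × 0.44 = 0.1144
Evidence: 0.3078 + 0.028 + 0.1144 = 0.4502
Responsibility of Component III: 0.1144 / 0.4502 ≈ 0.254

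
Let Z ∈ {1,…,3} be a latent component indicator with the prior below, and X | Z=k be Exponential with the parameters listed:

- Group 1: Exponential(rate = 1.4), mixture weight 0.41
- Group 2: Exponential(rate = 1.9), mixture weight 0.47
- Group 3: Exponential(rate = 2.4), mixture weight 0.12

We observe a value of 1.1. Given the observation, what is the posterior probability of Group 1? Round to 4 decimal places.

The responsibility of component k is P(Z=k) f_k(x) divided by Σ_j P(Z=j) f_j(x).
Evaluate each component's likelihood at the observed value:
  L_1 = 0.300134
  L_2 = 0.235006
  L_3 = 0.171267
Weight by the priors:
  P(Z=1)·L_1 = 0.41 × 0.300134 = 0.123055
  P(Z=2)·L_2 = 0.47 × 0.235006 = 0.110453
  P(Z=3)·L_3 = 0.12 × 0.171267 = 0.020552
Sum: 0.123055 + 0.110453 + 0.020552 = 0.254059
P(Group 1 | 1.1) ≈ 0.4844

0.4844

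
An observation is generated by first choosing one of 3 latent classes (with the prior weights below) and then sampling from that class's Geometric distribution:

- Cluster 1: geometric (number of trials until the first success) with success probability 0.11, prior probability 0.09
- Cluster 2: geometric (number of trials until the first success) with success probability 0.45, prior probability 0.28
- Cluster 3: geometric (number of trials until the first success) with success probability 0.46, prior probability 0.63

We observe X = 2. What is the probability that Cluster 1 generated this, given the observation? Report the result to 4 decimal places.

0.0376

Apply Bayes' rule: the posterior for each component is proportional to its prior times its likelihood at x.
Component likelihoods at x = 2:
  L_1 = 0.0979
  L_2 = 0.2475
  L_3 = 0.2484
Multiply by the mixture weights:
  π_1·L_1 = 0.09 × 0.0979 = 0.008811
  π_2·L_2 = 0.28 × 0.2475 = 0.0693
  π_3·L_3 = 0.63 × 0.2484 = 0.156492
Evidence: 0.008811 + 0.0693 + 0.156492 = 0.234603
So the posterior for Cluster 1 is 0.008811 / 0.234603 ≈ 0.0376.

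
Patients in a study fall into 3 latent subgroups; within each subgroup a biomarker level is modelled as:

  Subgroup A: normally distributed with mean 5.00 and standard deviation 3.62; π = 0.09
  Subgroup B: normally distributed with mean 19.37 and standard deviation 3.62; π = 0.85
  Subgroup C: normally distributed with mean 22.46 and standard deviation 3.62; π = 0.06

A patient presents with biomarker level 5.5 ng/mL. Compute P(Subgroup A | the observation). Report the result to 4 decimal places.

0.9938

Posterior ∝ prior × likelihood, so P(k | x) ∝ π_k f_k(x); normalise over all components.
Evaluate each component's likelihood at the observed value:
  f_A = (1/(3.62·√(2π)))·exp(−(5.5−5.00)²/(2·3.62²)) = 0.110205·exp(-0.00954) = 0.109159
  f_B = (1/(3.62·√(2π)))·exp(−(5.5−19.37)²/(2·3.62²)) = 0.110205·exp(-7.34016) = 7.15169e-05
  f_C = (1/(3.62·√(2π)))·exp(−(5.5−22.46)²/(2·3.62²)) = 0.110205·exp(-10.97500) = 1.88721e-06
Multiply by the mixture weights:
  π_A·f_A = 0.09 × 0.109159 = 0.00982429
  π_B·f_B = 0.85 × 7.15169e-05 = 6.07894e-05
  π_C·f_C = 0.06 × 1.88721e-06 = 1.13232e-07
Evidence: 0.00982429 + 6.07894e-05 + 1.13232e-07 = 0.0098852
P(Subgroup A | data) = 0.00982429 / 0.0098852 ≈ 0.9938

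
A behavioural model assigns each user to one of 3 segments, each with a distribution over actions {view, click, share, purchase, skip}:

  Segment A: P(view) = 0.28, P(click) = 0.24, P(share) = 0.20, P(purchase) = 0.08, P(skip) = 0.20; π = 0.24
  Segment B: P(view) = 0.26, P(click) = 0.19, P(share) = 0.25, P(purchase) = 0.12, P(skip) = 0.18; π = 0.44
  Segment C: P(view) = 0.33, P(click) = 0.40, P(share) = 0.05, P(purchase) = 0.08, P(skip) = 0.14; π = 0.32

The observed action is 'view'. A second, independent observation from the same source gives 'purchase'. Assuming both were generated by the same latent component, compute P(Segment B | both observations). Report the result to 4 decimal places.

0.4983

By Bayes' theorem, P(k | x) = π_k f_k(x) / Σ_j π_j f_j(x).
Since both observations come from the same component, the likelihood for component k is f_k(x₁)·f_k(x₂).
  f_A = [P(view | comp) = 0.28] × [0.08] = 0.0224
  f_B = [P(view | comp) = 0.26] × [0.12] = 0.0312
  f_C = [P(view | comp) = 0.33] × [0.08] = 0.0264
Weight by the priors:
  π_A·f_A = 0.24 × 0.0224 = 0.005376
  π_B·f_B = 0.44 × 0.0312 = 0.013728
  π_C·f_C = 0.32 × 0.0264 = 0.008448
Evidence: 0.005376 + 0.013728 + 0.008448 = 0.027552
P(Segment B | x) = 0.013728 / 0.027552 ≈ 0.4983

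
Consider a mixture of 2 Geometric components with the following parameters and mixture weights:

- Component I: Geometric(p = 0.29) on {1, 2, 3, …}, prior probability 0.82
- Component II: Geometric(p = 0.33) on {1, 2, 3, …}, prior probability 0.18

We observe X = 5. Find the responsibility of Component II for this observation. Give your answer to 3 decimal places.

Posterior ∝ prior × likelihood, so P(k | x) ∝ w_k f_k(x); normalise over all components.
Evaluate each component's likelihood at the observed value:
  L_I = 0.29·(1−0.29)^4 = 0.29·0.254117 = 0.0736939
  L_II = 0.33·(1−0.33)^4 = 0.33·0.201511 = 0.0664987
Unnormalised posteriors:
  w_I·L_I = 0.82 × 0.0736939 = 0.060429
  w_II·L_II = 0.18 × 0.0664987 = 0.0119698
Denominator: 0.060429 + 0.0119698 = 0.0723987
P(Component II | the observation) ≈ 0.165

0.165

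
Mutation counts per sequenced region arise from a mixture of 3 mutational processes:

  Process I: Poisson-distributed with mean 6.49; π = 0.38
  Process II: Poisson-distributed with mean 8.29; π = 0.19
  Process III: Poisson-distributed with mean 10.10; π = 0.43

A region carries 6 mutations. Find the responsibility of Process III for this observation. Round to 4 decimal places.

By Bayes' theorem, P(k | x) = w_k f_k(x) / Σ_j w_j f_j(x).
Component likelihoods at x = 6 mutations:
  p_I = e^(−6.49)·6.49^6/6! = 0.157603
  p_II = e^(−8.29)·8.29^6/6! = 0.11316
  p_III = e^(−10.10)·10.10^6/6! = 0.060565
Unnormalised posteriors:
  w_I·p_I = 0.38 × 0.157603 = 0.0598891
  w_II·p_II = 0.19 × 0.11316 = 0.0215004
  w_III·p_III = 0.43 × 0.060565 = 0.0260429
Marginal: 0.0598891 + 0.0215004 + 0.0260429 = 0.107433
So the posterior for Process III is 0.0260429 / 0.107433 ≈ 0.2424.

0.2424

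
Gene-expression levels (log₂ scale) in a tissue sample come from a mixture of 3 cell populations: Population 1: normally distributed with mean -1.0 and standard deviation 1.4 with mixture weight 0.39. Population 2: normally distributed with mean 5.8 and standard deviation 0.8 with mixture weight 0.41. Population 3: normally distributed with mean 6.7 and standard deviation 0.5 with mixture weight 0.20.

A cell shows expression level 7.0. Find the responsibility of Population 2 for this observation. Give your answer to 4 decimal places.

The responsibility of component k is P(Z=k) f_k(x) divided by Σ_j P(Z=j) f_j(x).
Normal densities:
  p_1 = (1/(1.4·√(2π)))·exp(−(7.0−-1.0)²/(2·1.4²)) = 0.284959·exp(-16.32653) = 2.31345e-08
  p_2 = (1/(0.8·√(2π)))·exp(−(7.0−5.8)²/(2·0.8²)) = 0.498678·exp(-1.12500) = 0.161897
  p_3 = (1/(0.5·√(2π)))·exp(−(7.0−6.7)²/(2·0.5²)) = 0.797885·exp(-0.18000) = 0.666449
Multiply by the mixture weights:
  P(Z=1)·p_1 = 0.39 × 2.31345e-08 = 9.02245e-09
  P(Z=2)·p_2 = 0.41 × 0.161897 = 0.0663778
  P(Z=3)·p_3 = 0.20 × 0.666449 = 0.13329
Denominator: 9.02245e-09 + 0.0663778 + 0.13329 = 0.199668
So the posterior for Population 2 is 0.0663778 / 0.199668 ≈ 0.3324.

0.3324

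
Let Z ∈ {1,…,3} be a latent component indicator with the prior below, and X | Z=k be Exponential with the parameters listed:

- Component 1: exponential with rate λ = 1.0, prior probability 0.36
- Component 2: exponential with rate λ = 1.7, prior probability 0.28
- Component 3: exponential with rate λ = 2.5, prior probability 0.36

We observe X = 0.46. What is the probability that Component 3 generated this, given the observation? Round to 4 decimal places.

Apply Bayes' rule: the posterior for each component is proportional to its prior times its likelihood at x.
Component likelihoods at x = 0.46:
  L_1 = 0.631284
  L_2 = 0.777733
  L_3 = 0.791592
Unnormalised posteriors:
  w_1·L_1 = 0.36 × 0.631284 = 0.227262
  w_2·L_2 = 0.28 × 0.777733 = 0.217765
  w_3·L_3 = 0.36 × 0.791592 = 0.284973
Sum: 0.227262 + 0.217765 + 0.284973 = 0.73
So the posterior for Component 3 is 0.284973 / 0.73 ≈ 0.3904.

0.3904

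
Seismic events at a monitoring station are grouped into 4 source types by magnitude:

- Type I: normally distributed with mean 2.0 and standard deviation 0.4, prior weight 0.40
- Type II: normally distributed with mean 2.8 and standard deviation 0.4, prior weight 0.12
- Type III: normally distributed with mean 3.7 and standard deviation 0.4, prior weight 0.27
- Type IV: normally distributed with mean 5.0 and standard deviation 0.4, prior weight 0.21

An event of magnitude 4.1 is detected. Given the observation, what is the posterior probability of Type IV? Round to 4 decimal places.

Posterior ∝ prior × likelihood, so P(k | x) ∝ P(Z=k) f_k(x); normalise over all components.
Component likelihoods at x = 4.1:
  L_I = 1.03212e-06
  L_II = 0.00507262
  L_III = 0.604927
  L_IV = 0.0793491
Unnormalised posteriors:
  P(Z=I)·L_I = 0.40 × 1.03212e-06 = 4.12847e-07
  P(Z=II)·L_II = 0.12 × 0.00507262 = 0.000608714
  P(Z=III)·L_III = 0.27 × 0.604927 = 0.16333
  P(Z=IV)·L_IV = 0.21 × 0.0793491 = 0.0166633
Marginal: 4.12847e-07 + 0.000608714 + 0.16333 + 0.0166633 = 0.180603
So the posterior for Type IV is 0.0166633 / 0.180603 ≈ 0.0923.

0.0923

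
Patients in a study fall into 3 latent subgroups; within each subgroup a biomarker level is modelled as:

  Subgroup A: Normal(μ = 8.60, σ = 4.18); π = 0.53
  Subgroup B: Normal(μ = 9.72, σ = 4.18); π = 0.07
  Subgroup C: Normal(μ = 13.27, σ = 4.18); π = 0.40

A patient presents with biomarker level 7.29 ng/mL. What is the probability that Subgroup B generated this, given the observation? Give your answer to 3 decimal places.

0.084

P(component k | x) = π_k·f_k(x) / marginal(x), where marginal(x) = Σ_j π_j·f_j(x).
Evaluate each component's likelihood at the observed value:
  f_A = 0.090867
  f_B = 0.0806023
  f_C = 0.0343007
Unnormalised posteriors:
  π_A·f_A = 0.53 × 0.090867 = 0.0481595
  π_B·f_B = 0.07 × 0.0806023 = 0.00564216
  π_C·f_C = 0.40 × 0.0343007 = 0.0137203
Sum: 0.0481595 + 0.00564216 + 0.0137203 = 0.0675219
P(Subgroup B | x) ≈ 0.084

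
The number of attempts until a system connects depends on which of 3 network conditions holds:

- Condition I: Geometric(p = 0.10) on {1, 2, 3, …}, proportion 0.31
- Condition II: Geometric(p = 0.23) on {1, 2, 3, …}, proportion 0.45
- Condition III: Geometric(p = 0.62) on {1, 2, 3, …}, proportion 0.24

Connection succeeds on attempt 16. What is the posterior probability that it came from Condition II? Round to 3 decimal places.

Apply Bayes' rule: the posterior for each component is proportional to its prior times its likelihood at x.
Evaluate each component's likelihood at the observed value:
  p_I = 0.10·(1−0.10)^15 = 0.10·0.205891 = 0.0205891
  p_II = 0.23·(1−0.23)^15 = 0.23·0.0198317 = 0.0045613
  p_III = 0.62·(1−0.62)^15 = 0.62·4.97455e-07 = 3.08422e-07
Prior × likelihood for each component:
  π_I·p_I = 0.31 × 0.0205891 = 0.00638263
  π_II·p_II = 0.45 × 0.0045613 = 0.00205259
  π_III·p_III = 0.24 × 3.08422e-07 = 7.40213e-08
Marginal: 0.00638263 + 0.00205259 + 7.40213e-08 = 0.00843528
So the posterior for Condition II is 0.00205259 / 0.00843528 ≈ 0.243.

0.243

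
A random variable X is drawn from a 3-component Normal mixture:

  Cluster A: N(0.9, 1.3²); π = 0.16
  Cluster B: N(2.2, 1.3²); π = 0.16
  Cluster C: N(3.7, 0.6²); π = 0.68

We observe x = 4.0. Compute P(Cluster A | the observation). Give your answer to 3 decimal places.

0.007

The responsibility of component k is w_k f_k(x) divided by Σ_j w_j f_j(x).
Component likelihoods at x = 4.0:
  f_A = (1/(1.3·√(2π)))·exp(−(4.0−0.9)²/(2·1.3²)) = 0.306879·exp(-2.84320) = 0.0178724
  f_B = (1/(1.3·√(2π)))·exp(−(4.0−2.2)²/(2·1.3²)) = 0.306879·exp(-0.95858) = 0.117669
  f_C = (1/(0.6·√(2π)))·exp(−(4.0−3.7)²/(2·0.6²)) = 0.664904·exp(-0.12500) = 0.586776
Multiply by the mixture weights:
  w_A·f_A = 0.16 × 0.0178724 = 0.00285958
  w_B·f_B = 0.16 × 0.117669 = 0.018827
  w_C·f_C = 0.68 × 0.586776 = 0.399007
Marginal: 0.00285958 + 0.018827 + 0.399007 = 0.420694
P(Cluster A | data) ≈ 0.007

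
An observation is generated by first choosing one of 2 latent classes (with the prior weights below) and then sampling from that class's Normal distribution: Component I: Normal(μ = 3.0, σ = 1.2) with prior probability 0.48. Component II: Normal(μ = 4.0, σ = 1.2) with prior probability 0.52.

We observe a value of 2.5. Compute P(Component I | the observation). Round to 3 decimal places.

Posterior ∝ prior × likelihood, so P(k | x) ∝ P(Z=k) f_k(x); normalise over all components.
Evaluate each component's likelihood at the observed value:
  p_I = 0.30481
  p_II = 0.152208
Prior × likelihood for each component:
  P(Z=I)·p_I = 0.48 × 0.30481 = 0.146309
  P(Z=II)·p_II = 0.52 × 0.152208 = 0.0791479
Denominator: 0.146309 + 0.0791479 = 0.225457
P(Component I | the observation) = 0.146309 / 0.225457 ≈ 0.649

0.649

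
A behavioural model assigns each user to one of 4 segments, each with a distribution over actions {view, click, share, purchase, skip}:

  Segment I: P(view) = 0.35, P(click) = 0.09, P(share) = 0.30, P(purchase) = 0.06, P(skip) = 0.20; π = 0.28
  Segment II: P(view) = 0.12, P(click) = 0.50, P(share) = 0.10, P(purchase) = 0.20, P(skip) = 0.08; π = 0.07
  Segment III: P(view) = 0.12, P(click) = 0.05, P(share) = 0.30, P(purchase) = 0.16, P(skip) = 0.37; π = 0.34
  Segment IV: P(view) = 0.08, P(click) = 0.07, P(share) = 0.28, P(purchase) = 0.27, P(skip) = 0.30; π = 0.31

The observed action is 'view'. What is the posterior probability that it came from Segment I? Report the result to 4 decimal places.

0.5698

P(component k | x) = w_k·f_k(x) / marginal(x), where marginal(x) = Σ_j w_j·f_j(x).
Evaluate each component's likelihood at the observed value:
  p_I = P(view | comp) = 0.35
  p_II = P(view | comp) = 0.12
  p_III = P(view | comp) = 0.12
  p_IV = P(view | comp) = 0.08
Prior × likelihood for each component:
  w_I·p_I = 0.28 × 0.35 = 0.098
  w_II·p_II = 0.07 × 0.12 = 0.0084
  w_III·p_III = 0.34 × 0.12 = 0.0408
  w_IV·p_IV = 0.31 × 0.08 = 0.0248
Denominator: 0.098 + 0.0084 + 0.0408 + 0.0248 = 0.172
Responsibility of Segment I: 0.098 / 0.172 ≈ 0.5698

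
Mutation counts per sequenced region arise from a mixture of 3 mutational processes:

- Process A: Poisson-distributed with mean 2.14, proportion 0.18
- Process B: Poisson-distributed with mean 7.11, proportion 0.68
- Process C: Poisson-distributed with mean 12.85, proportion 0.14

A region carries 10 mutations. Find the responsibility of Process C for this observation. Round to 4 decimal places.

0.1975

Posterior ∝ prior × likelihood, so P(k | x) ∝ π_k f_k(x); normalise over all components.
Evaluate each component's likelihood at the observed value:
  p_A = e^(−2.14)·2.14^10/10! = 6.53107e-05
  p_B = e^(−7.11)·7.11^10/10! = 0.0743189
  p_C = e^(−12.85)·12.85^10/10! = 0.088835
Unnormalised posteriors:
  π_A·p_A = 0.18 × 6.53107e-05 = 1.17559e-05
  π_B·p_B = 0.68 × 0.0743189 = 0.0505368
  π_C·p_C = 0.14 × 0.088835 = 0.0124369
Evidence: 1.17559e-05 + 0.0505368 + 0.0124369 = 0.0629855
So the posterior for Process C is 0.0124369 / 0.0629855 ≈ 0.1975.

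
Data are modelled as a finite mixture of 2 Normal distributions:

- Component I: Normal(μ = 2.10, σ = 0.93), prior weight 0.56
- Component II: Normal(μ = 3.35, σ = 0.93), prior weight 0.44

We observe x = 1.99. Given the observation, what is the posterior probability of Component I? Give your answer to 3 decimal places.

0.786

Posterior ∝ prior × likelihood, so P(k | x) ∝ P(Z=k) f_k(x); normalise over all components.
Component likelihoods at x = 1.99:
  f_I = 0.42598
  f_II = 0.14725
Weight by the priors:
  P(Z=I)·f_I = 0.56 × 0.42598 = 0.238549
  P(Z=II)·f_II = 0.44 × 0.14725 = 0.0647899
Sum: 0.238549 + 0.0647899 = 0.303339
So the posterior for Component I is 0.238549 / 0.303339 ≈ 0.786.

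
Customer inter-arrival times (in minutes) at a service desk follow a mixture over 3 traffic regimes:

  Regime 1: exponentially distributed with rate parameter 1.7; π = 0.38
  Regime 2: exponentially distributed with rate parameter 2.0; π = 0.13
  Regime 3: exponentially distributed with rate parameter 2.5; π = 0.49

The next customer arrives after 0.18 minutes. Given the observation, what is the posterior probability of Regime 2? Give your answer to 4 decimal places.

P(component k | x) = π_k·f_k(x) / marginal(x), where marginal(x) = Σ_j π_j·f_j(x).
Component likelihoods at x = 0.18 minutes:
  L_1 = 1.7·e^(−1.7·0.18) = 1.7·e^(−0.3060) = 1.25186
  L_2 = 2.0·e^(−2.0·0.18) = 2.0·e^(−0.3600) = 1.39535
  L_3 = 2.5·e^(−2.5·0.18) = 2.5·e^(−0.4500) = 1.59407
Unnormalised posteriors:
  π_1·L_1 = 0.38 × 1.25186 = 0.475706
  π_2·L_2 = 0.13 × 1.39535 = 0.181396
  π_3·L_3 = 0.49 × 1.59407 = 0.781094
Normaliser: 0.475706 + 0.181396 + 0.781094 = 1.4382
Responsibility of Regime 2: 0.181396 / 1.4382 ≈ 0.1261

0.1261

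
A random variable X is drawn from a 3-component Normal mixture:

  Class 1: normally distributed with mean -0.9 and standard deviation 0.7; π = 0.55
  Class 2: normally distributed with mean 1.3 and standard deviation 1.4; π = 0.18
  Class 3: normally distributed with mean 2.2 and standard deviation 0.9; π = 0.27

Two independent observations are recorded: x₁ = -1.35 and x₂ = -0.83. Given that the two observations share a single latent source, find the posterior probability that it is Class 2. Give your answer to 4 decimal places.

0.0053

Apply Bayes' rule: the posterior for each component is proportional to its prior times its likelihood at x.
Since both observations come from the same component, the likelihood for component k is f_k(x₁)·f_k(x₂).
  p_1 = [(1/(0.7·√(2π)))·exp(−(-1.35−-0.9)²/(2·0.7²)) = 0.569918·exp(-0.20663) = 0.463524] × [0.567075] = 0.262853
  p_2 = [(1/(1.4·√(2π)))·exp(−(-1.35−1.3)²/(2·1.4²)) = 0.284959·exp(-1.79145) = 0.0475076] × [0.0895657] = 0.00425505
  p_3 = [(1/(0.9·√(2π)))·exp(−(-1.35−2.2)²/(2·0.9²)) = 0.443269·exp(-7.77932) = 0.000185418] × [0.00153258] = 2.84168e-07
Multiply by the mixture weights:
  π_1·p_1 = 0.55 × 0.262853 = 0.144569
  π_2·p_2 = 0.18 × 0.00425505 = 0.00076591
  π_3·p_3 = 0.27 × 2.84168e-07 = 7.67254e-08
Normaliser: 0.144569 + 0.00076591 + 7.67254e-08 = 0.145335
Responsibility of Class 2: 0.00076591 / 0.145335 ≈ 0.0053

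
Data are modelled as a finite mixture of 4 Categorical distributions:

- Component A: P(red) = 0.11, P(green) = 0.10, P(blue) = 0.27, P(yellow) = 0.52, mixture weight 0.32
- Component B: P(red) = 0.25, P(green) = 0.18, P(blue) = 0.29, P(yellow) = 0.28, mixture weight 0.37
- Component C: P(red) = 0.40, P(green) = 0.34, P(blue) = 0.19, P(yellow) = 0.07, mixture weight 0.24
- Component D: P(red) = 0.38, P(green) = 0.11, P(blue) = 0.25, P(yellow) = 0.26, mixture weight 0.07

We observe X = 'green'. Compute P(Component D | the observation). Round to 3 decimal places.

0.041

Apply Bayes' rule: the posterior for each component is proportional to its prior times its likelihood at x.
Component likelihoods at x = 'green':
  f_A = 0.1
  f_B = 0.18
  f_C = 0.34
  f_D = 0.11
Weight by the priors:
  P(Z=A)·f_A = 0.32 × 0.1 = 0.032
  P(Z=B)·f_B = 0.37 × 0.18 = 0.0666
  P(Z=C)·f_C = 0.24 × 0.34 = 0.0816
  P(Z=D)·f_D = 0.07 × 0.11 = 0.0077
Normaliser: 0.032 + 0.0666 + 0.0816 + 0.0077 = 0.1879
P(Component D | x) = 0.0077 / 0.1879 ≈ 0.041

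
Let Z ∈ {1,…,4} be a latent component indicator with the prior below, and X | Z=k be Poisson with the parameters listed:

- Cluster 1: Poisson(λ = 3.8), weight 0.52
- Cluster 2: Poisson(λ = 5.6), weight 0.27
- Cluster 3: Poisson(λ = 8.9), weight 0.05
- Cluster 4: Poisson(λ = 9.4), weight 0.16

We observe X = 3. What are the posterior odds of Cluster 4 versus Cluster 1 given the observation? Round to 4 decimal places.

The posterior odds equal the prior odds times the likelihood ratio: (π_i/π_j)·(f_i(x)/f_j(x)).
Component likelihoods at x = 3:
  L_1 = e^(−3.8)·3.8^3/3! = 0.204588
  L_2 = e^(−5.6)·5.6^3/3! = 0.108234
  L_3 = e^(−8.9)·8.9^3/3! = 0.016025
  L_4 = e^(−9.4)·9.4^3/3! = 0.0114515
Posterior odds = (π_4·L_4) / (π_1·L_1) = (0.16·0.0114515) / (0.52·0.204588) = 0.00183225 / 0.106386 ≈ 0.0172

0.0172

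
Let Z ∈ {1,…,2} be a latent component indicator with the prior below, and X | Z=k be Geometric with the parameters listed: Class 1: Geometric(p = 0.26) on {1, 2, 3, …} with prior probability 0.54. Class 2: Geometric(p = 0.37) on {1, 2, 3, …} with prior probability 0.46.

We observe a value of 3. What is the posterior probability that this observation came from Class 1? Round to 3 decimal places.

0.532

Apply Bayes' rule: the posterior for each component is proportional to its prior times its likelihood at x.
Component likelihoods at x = 3:
  L_1 = 0.26·(1−0.26)^2 = 0.26·0.5476 = 0.142376
  L_2 = 0.37·(1−0.37)^2 = 0.37·0.3969 = 0.146853
Prior × likelihood for each component:
  P(Z=1)·L_1 = 0.54 × 0.142376 = 0.076883
  P(Z=2)·L_2 = 0.46 × 0.146853 = 0.0675524
Normaliser: 0.076883 + 0.0675524 = 0.144435
P(Class 1 | data) = 0.076883 / 0.144435 ≈ 0.532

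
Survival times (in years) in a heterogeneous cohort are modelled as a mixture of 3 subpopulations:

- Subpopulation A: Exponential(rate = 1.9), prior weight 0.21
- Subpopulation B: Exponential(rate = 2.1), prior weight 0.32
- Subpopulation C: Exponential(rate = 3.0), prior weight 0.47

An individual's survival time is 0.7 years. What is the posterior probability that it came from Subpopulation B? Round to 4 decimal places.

0.3571

The responsibility of component k is P(Z=k) f_k(x) divided by Σ_j P(Z=j) f_j(x).
Exponential densities:
  L_A = 1.9·e^(−1.9·0.7) = 1.9·e^(−1.3300) = 0.502507
  L_B = 2.1·e^(−2.1·0.7) = 2.1·e^(−1.4700) = 0.482844
  L_C = 3.0·e^(−3.0·0.7) = 3.0·e^(−2.1000) = 0.367369
Multiply by the mixture weights:
  P(Z=A)·L_A = 0.21 × 0.502507 = 0.105526
  P(Z=B)·L_B = 0.32 × 0.482844 = 0.15451
  P(Z=C)·L_C = 0.47 × 0.367369 = 0.172664
Evidence: 0.105526 + 0.15451 + 0.172664 = 0.4327
Responsibility of Subpopulation B: 0.15451 / 0.4327 ≈ 0.3571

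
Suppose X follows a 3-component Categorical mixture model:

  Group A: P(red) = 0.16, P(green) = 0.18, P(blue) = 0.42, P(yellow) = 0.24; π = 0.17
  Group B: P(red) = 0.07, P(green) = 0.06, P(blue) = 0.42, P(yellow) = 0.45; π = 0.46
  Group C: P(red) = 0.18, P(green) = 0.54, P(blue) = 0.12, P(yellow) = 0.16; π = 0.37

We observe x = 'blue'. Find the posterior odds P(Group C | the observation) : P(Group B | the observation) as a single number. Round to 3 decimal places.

0.230

Posterior odds = (w_i f_i(x)) / (w_j f_j(x)); the normalising sum cancels.
Evaluate each component's likelihood at the observed value:
  p_A = 0.42
  p_B = 0.42
  p_C = 0.12
Posterior odds = (w_C·p_C) / (w_B·p_B) = (0.37·0.12) / (0.46·0.42) = 0.0444 / 0.1932 ≈ 0.230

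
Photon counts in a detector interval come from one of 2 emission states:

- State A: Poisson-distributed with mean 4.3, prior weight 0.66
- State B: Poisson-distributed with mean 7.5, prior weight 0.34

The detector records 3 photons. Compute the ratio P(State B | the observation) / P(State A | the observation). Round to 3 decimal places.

Since P(k|x) ∝ P(Z=k) f_k(x), the posterior odds are P(Z=i) f_i(x) / (P(Z=j) f_j(x)).
Poisson probabilities:
  p_A = e^(−4.3)·4.3^3/3! = 0.179799
  p_B = e^(−7.5)·7.5^3/3! = 0.0388887
Posterior odds = (P(Z=B)·p_B) / (P(Z=A)·p_A) = (0.34·0.0388887) / (0.66·0.179799) = 0.0132222 / 0.118667 ≈ 0.111

0.111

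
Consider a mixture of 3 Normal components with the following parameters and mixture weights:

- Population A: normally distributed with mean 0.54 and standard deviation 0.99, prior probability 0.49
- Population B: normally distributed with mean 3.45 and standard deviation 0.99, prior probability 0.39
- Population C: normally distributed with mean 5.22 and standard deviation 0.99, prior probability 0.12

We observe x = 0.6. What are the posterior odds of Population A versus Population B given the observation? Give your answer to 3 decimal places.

Since P(k|x) ∝ w_k f_k(x), the posterior odds are w_i f_i(x) / (w_j f_j(x)).
Evaluate each component's likelihood at the observed value:
  L_A = (1/(0.99·√(2π)))·exp(−(0.6−0.54)²/(2·0.99²)) = 0.402972·exp(-0.00184) = 0.402233
  L_B = (1/(0.99·√(2π)))·exp(−(0.6−3.45)²/(2·0.99²)) = 0.402972·exp(-4.14371) = 0.0063927
  L_C = (1/(0.99·√(2π)))·exp(−(0.6−5.22)²/(2·0.99²)) = 0.402972·exp(-10.88889) = 7.52126e-06
Posterior odds = (w_A·L_A) / (w_B·L_B) = (0.49·0.402233) / (0.39·0.0063927) = 0.197094 / 0.00249315 ≈ 79.054

79.054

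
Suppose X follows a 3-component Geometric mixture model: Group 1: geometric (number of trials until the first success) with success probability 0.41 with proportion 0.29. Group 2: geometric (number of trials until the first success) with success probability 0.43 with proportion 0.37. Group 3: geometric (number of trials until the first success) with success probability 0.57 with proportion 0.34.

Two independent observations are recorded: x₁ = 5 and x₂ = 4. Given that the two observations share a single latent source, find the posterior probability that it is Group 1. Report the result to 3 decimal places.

0.426

P(component k | x) = π_k·f_k(x) / marginal(x), where marginal(x) = Σ_j π_j·f_j(x).
Since both observations come from the same component, the likelihood for component k is f_k(x₁)·f_k(x₂).
  f_1 = [0.0496812] × [0.0842054] = 0.00418342
  f_2 = [0.0453908] × [0.079633] = 0.00361461
  f_3 = [0.0194872] × [0.045319] = 0.000883139
Multiply by the mixture weights:
  π_1·f_1 = 0.29 × 0.00418342 = 0.00121319
  π_2·f_2 = 0.37 × 0.00361461 = 0.0013374
  π_3·f_3 = 0.34 × 0.000883139 = 0.000300267
Sum: 0.00121319 + 0.0013374 + 0.000300267 = 0.00285086
P(Group 1 | x₁, x₂) ≈ 0.426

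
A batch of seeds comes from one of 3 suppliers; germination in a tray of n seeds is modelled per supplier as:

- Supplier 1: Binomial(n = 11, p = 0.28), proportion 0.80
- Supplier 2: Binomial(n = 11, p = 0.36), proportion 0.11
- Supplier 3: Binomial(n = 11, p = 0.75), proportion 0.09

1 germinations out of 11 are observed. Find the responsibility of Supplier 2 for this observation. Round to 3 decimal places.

Apply Bayes' rule: the posterior for each component is proportional to its prior times its likelihood at x.
Component likelihoods at x = 1 germinations out of 11:
  p_1 = C(11,1)·0.28^1·0.72^10 = 11·0.28·0.0374391 = 0.115312
  p_2 = C(11,1)·0.36^1·0.64^10 = 11·0.36·0.0115292 = 0.0456557
  p_3 = C(11,1)·0.75^1·0.25^10 = 11·0.75·9.53674e-07 = 7.86781e-06
Unnormalised posteriors:
  π_1·p_1 = 0.80 × 0.115312 = 0.0922498
  π_2·p_2 = 0.11 × 0.0456557 = 0.00502213
  π_3·p_3 = 0.09 × 7.86781e-06 = 7.08103e-07
Sum: 0.0922498 + 0.00502213 + 7.08103e-07 = 0.0972727
P(Supplier 2 | x) = 0.00502213 / 0.0972727 ≈ 0.052

0.052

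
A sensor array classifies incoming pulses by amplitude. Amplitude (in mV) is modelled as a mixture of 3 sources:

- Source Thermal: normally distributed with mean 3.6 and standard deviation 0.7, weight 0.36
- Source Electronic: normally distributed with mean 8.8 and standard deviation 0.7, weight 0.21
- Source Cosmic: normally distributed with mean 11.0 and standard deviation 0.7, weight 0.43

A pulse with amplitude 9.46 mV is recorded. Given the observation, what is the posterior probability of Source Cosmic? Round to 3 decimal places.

0.221

The responsibility of component k is w_k f_k(x) divided by Σ_j w_j f_j(x).
Component likelihoods at x = 9.46 mV:
  f_Thermal = (1/(0.7·√(2π)))·exp(−(9.46−3.6)²/(2·0.7²)) = 0.569918·exp(-35.04041) = 3.45109e-16
  f_Electronic = (1/(0.7·√(2π)))·exp(−(9.46−8.8)²/(2·0.7²)) = 0.569918·exp(-0.44449) = 0.365403
  f_Cosmic = (1/(0.7·√(2π)))·exp(−(9.46−11.0)²/(2·0.7²)) = 0.569918·exp(-2.42000) = 0.050678
Multiply by the mixture weights:
  w_Thermal·f_Thermal = 0.36 × 3.45109e-16 = 1.24239e-16
  w_Electronic·f_Electronic = 0.21 × 0.365403 = 0.0767347
  w_Cosmic·f_Cosmic = 0.43 × 0.050678 = 0.0217915
Sum: 1.24239e-16 + 0.0767347 + 0.0217915 = 0.0985262
Responsibility of Source Cosmic: 0.0217915 / 0.0985262 ≈ 0.221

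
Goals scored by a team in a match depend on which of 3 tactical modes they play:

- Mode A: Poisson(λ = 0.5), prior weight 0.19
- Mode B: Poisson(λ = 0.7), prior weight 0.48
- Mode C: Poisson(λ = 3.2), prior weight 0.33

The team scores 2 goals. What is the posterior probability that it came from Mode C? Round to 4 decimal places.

Posterior ∝ prior × likelihood, so P(k | x) ∝ P(Z=k) f_k(x); normalise over all components.
Poisson probabilities:
  L_A = e^(−0.5)·0.5^2/2! = 0.0758163
  L_B = e^(−0.7)·0.7^2/2! = 0.121663
  L_C = e^(−3.2)·3.2^2/2! = 0.208702
Weight by the priors:
  P(Z=A)·L_A = 0.19 × 0.0758163 = 0.0144051
  P(Z=B)·L_B = 0.48 × 0.121663 = 0.0583984
  P(Z=C)·L_C = 0.33 × 0.208702 = 0.0688718
Denominator: 0.0144051 + 0.0583984 + 0.0688718 = 0.141675
P(Mode C | 2 goals) = 0.0688718 / 0.141675 ≈ 0.4861

0.4861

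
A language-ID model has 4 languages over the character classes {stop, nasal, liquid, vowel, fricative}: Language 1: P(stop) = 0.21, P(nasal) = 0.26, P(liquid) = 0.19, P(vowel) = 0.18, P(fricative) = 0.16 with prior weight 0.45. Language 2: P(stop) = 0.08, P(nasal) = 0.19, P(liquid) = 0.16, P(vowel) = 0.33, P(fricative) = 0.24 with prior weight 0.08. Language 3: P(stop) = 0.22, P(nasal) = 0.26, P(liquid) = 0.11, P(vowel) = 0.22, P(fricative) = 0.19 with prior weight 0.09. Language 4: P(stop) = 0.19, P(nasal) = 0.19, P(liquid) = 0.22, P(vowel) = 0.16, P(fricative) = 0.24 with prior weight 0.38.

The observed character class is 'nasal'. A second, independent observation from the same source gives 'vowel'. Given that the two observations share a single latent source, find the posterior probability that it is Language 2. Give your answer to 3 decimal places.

P(component k | x) = π_k·f_k(x) / marginal(x), where marginal(x) = Σ_j π_j·f_j(x).
Since both observations come from the same component, the likelihood for component k is f_k(x₁)·f_k(x₂).
  p_1 = [0.26] × [0.18] = 0.0468
  p_2 = [0.19] × [0.33] = 0.0627
  p_3 = [0.26] × [0.22] = 0.0572
  p_4 = [0.19] × [0.16] = 0.0304
Weight by the priors:
  π_1·p_1 = 0.45 × 0.0468 = 0.02106
  π_2·p_2 = 0.08 × 0.0627 = 0.005016
  π_3·p_3 = 0.09 × 0.0572 = 0.005148
  π_4·p_4 = 0.38 × 0.0304 = 0.011552
Evidence: 0.02106 + 0.005016 + 0.005148 + 0.011552 = 0.042776
So the posterior for Language 2 is 0.005016 / 0.042776 ≈ 0.117.

0.117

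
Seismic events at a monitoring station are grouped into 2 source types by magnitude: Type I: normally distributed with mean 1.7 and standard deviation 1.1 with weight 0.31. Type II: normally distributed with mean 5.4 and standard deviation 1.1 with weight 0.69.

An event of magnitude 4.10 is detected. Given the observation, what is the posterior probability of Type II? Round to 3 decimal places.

Posterior ∝ prior × likelihood, so P(k | x) ∝ w_k f_k(x); normalise over all components.
Component likelihoods at x = 4.10:
  p_I = (1/(1.1·√(2π)))·exp(−(4.10−1.7)²/(2·1.1²)) = 0.362675·exp(-2.38017) = 0.0335602
  p_II = (1/(1.1·√(2π)))·exp(−(4.10−5.4)²/(2·1.1²)) = 0.362675·exp(-0.69835) = 0.180397
Multiply by the mixture weights:
  w_I·p_I = 0.31 × 0.0335602 = 0.0104037
  w_II·p_II = 0.69 × 0.180397 = 0.124474
Evidence: 0.0104037 + 0.124474 = 0.134878
Responsibility of Type II: 0.124474 / 0.134878 ≈ 0.923

0.923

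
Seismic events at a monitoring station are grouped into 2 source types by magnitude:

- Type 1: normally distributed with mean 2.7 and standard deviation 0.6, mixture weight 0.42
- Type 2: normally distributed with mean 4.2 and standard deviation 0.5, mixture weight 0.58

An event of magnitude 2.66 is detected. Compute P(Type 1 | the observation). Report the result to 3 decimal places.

0.986

P(component k | x) = π_k·f_k(x) / marginal(x), where marginal(x) = Σ_j π_j·f_j(x).
Component likelihoods at x = 2.66:
  L_1 = (1/(0.6·√(2π)))·exp(−(2.66−2.7)²/(2·0.6²)) = 0.664904·exp(-0.00222) = 0.663428
  L_2 = (1/(0.5·√(2π)))·exp(−(2.66−4.2)²/(2·0.5²)) = 0.797885·exp(-4.74320) = 0.00695015
Unnormalised posteriors:
  π_1·L_1 = 0.42 × 0.663428 = 0.27864
  π_2·L_2 = 0.58 × 0.00695015 = 0.00403109
Marginal: 0.27864 + 0.00403109 = 0.282671
So the posterior for Type 1 is 0.27864 / 0.282671 ≈ 0.986.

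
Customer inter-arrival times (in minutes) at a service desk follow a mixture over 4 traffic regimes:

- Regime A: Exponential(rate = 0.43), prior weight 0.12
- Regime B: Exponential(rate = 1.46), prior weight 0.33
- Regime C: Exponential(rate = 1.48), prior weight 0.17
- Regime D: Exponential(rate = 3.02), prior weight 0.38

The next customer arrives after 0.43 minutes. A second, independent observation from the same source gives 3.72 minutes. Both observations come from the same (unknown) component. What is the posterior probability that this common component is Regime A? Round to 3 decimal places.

0.603

By Bayes' theorem, P(k | x) = π_k f_k(x) / Σ_j π_j f_j(x).
Since both observations come from the same component, the likelihood for component k is f_k(x₁)·f_k(x₂).
  f_A = [0.357411] × [0.0868502] = 0.0310412
  f_B = [0.779297] × [0.00639165] = 0.00498099
  f_C = [0.783207] × [0.00601465] = 0.00471071
  f_D = [0.824199] × [3.98996e-05] = 3.28852e-05
Prior × likelihood for each component:
  π_A·f_A = 0.12 × 0.0310412 = 0.00372494
  π_B·f_B = 0.33 × 0.00498099 = 0.00164373
  π_C·f_C = 0.17 × 0.00471071 = 0.000800821
  π_D·f_D = 0.38 × 3.28852e-05 = 1.24964e-05
Sum: 0.00372494 + 0.00164373 + 0.000800821 + 1.24964e-05 = 0.00618199
P(Regime A | data) ≈ 0.603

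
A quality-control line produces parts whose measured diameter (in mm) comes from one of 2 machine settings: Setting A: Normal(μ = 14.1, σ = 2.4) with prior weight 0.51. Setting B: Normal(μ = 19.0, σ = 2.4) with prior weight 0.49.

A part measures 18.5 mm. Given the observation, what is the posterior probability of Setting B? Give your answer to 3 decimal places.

0.835

The responsibility of component k is π_k f_k(x) divided by Σ_j π_j f_j(x).
Component likelihoods at x = 18.5 mm:
  p_A = 0.030963
  p_B = 0.162657
Unnormalised posteriors:
  π_A·p_A = 0.51 × 0.030963 = 0.0157911
  π_B·p_B = 0.49 × 0.162657 = 0.0797022
Evidence: 0.0157911 + 0.0797022 = 0.0954933
So the posterior for Setting B is 0.0797022 / 0.0954933 ≈ 0.835.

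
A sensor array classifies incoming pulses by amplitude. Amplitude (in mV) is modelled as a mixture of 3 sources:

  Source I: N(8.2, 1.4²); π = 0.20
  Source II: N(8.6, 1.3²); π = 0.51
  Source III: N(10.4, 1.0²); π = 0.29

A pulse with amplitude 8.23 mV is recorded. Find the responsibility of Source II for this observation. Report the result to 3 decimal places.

0.689

Apply Bayes' rule: the posterior for each component is proportional to its prior times its likelihood at x.
Evaluate each component's likelihood at the observed value:
  L_I = 0.284893
  L_II = 0.294698
  L_III = 0.0378779
Unnormalised posteriors:
  P(Z=I)·L_I = 0.20 × 0.284893 = 0.0569787
  P(Z=II)·L_II = 0.51 × 0.294698 = 0.150296
  P(Z=III)·L_III = 0.29 × 0.0378779 = 0.0109846
Marginal: 0.0569787 + 0.150296 + 0.0109846 = 0.218259
Responsibility of Source II: 0.150296 / 0.218259 ≈ 0.689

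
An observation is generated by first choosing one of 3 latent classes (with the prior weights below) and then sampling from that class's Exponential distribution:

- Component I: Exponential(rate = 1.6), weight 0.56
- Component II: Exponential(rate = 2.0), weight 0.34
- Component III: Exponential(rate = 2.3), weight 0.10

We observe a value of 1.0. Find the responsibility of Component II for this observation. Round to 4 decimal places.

The responsibility of component k is π_k f_k(x) divided by Σ_j π_j f_j(x).
Component likelihoods at x = 1.0:
  p_I = 0.323034
  p_II = 0.270671
  p_III = 0.230595
Prior × likelihood for each component:
  π_I·p_I = 0.56 × 0.323034 = 0.180899
  π_II·p_II = 0.34 × 0.270671 = 0.092028
  π_III·p_III = 0.10 × 0.230595 = 0.0230595
Sum: 0.180899 + 0.092028 + 0.0230595 = 0.295987
P(Component II | x) ≈ 0.3109

0.3109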